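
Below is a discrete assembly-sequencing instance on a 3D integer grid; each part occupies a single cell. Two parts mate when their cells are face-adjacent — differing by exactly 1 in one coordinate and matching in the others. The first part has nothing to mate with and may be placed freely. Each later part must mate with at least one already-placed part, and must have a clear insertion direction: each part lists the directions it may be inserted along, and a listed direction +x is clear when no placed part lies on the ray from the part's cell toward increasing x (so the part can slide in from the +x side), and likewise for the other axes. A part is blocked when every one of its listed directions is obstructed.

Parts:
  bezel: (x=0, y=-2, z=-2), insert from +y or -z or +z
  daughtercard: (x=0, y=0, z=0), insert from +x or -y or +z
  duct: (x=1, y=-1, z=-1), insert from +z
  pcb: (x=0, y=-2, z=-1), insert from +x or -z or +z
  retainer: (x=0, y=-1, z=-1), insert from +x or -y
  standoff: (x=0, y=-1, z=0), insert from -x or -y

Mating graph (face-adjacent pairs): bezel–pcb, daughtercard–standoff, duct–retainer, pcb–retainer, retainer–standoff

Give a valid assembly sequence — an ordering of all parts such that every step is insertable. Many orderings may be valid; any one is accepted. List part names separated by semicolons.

1. bezel@(0, -2, -2) [+y clear] — {bezel}
2. pcb@(0, -2, -1) [+x clear] — {bezel, pcb}
3. retainer@(0, -1, -1) [+x clear] — {bezel, pcb, retainer}
4. duct@(1, -1, -1) [+z clear] — {bezel, duct, pcb, retainer}
5. standoff@(0, -1, 0) [-x clear] — {bezel, duct, pcb, retainer, standoff}
6. daughtercard@(0, 0, 0) [+x clear] — {bezel, daughtercard, duct, pcb, retainer, standoff}

bezel; pcb; retainer; duct; standoff; daughtercard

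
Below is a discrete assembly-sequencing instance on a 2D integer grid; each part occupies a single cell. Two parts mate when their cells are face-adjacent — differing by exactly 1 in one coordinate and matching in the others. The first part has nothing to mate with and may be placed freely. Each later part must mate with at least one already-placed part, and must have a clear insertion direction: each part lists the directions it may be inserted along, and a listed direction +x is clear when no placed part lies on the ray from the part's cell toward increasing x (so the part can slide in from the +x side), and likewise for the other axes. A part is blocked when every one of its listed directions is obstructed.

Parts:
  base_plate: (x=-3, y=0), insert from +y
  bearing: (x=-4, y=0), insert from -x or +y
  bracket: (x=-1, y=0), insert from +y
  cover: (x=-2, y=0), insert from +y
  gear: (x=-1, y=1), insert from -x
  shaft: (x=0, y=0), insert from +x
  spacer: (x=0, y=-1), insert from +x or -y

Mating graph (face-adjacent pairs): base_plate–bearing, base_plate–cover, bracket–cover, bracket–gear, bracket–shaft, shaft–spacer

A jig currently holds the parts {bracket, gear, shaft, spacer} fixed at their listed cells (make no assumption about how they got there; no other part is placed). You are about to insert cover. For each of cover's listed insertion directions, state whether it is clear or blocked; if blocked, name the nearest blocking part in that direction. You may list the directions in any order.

+y: ray from cover(-2, 0) has no placed part ⇒ clear

+y: clear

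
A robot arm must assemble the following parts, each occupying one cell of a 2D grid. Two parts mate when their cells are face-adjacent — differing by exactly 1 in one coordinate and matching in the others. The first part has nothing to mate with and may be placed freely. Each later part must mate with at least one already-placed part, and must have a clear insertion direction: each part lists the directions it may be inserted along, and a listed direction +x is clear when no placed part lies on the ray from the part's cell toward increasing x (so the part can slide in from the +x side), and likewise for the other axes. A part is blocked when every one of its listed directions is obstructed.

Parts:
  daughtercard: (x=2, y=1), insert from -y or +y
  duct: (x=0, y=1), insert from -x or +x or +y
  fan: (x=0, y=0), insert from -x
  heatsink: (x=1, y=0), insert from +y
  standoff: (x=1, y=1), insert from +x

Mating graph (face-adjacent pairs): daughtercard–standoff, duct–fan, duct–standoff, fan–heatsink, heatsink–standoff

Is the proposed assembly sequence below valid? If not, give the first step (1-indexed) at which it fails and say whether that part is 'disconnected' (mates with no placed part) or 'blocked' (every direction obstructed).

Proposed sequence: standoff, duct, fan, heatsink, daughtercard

1. standoff@(1, 1) [+x clear] — {standoff}
2. duct@(0, 1) [-x clear] — {duct, standoff}
3. fan@(0, 0) [-x clear] — {duct, fan, standoff}
4. heatsink@(1, 0) — +y all obstructed ⇒ blocked

Invalid at step 4 (blocked)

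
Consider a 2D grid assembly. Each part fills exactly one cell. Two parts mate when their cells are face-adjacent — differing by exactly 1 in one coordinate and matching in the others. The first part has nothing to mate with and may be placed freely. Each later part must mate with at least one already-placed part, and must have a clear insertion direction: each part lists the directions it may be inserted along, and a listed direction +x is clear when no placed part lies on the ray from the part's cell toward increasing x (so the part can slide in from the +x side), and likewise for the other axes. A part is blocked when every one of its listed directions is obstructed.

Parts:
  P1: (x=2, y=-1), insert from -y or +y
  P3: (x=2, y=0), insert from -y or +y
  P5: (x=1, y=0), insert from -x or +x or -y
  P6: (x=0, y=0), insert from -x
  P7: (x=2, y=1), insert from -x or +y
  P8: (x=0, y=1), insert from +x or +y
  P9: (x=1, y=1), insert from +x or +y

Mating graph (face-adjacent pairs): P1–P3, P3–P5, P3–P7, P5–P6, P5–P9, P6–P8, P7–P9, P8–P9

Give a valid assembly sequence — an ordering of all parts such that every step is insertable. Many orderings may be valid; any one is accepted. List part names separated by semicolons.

1. P8@(0, 1) [+x clear] — {P8}
2. P6@(0, 0) [-x clear] — {P6, P8}
3. P5@(1, 0) [+x clear] — {P5, P6, P8}
4. P3@(2, 0) [-y clear] — {P3, P5, P6, P8}
5. P1@(2, -1) [-y clear] — {P1, P3, P5, P6, P8}
6. P7@(2, 1) [+y clear] — {P1, P3, P5, P6, P7, P8}
7. P9@(1, 1) [+y clear] — {P1, P3, P5, P6, P7, P8, P9}

P8; P6; P5; P3; P1; P7; P9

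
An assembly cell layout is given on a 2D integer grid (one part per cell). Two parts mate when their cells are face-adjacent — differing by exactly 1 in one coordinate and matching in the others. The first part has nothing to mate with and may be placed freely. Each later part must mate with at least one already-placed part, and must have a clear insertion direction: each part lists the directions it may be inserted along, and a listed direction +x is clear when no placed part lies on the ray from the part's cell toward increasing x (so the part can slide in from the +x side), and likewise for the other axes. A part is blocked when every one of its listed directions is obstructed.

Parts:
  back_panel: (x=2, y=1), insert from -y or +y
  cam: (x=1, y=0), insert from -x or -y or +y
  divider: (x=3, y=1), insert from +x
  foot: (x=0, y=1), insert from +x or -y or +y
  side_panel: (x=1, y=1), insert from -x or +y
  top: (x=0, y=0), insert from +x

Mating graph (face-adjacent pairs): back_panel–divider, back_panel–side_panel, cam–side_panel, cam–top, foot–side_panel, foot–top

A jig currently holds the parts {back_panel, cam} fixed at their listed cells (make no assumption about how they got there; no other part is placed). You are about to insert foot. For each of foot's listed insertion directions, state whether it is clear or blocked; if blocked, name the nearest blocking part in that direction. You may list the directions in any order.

+x: nearest on ray is back_panel@(2, 1) ⇒ blocked
-y: ray from foot(0, 1) has no placed part ⇒ clear
+y: ray from foot(0, 1) has no placed part ⇒ clear

+x: blocked by back_panel; +y: clear; -y: clear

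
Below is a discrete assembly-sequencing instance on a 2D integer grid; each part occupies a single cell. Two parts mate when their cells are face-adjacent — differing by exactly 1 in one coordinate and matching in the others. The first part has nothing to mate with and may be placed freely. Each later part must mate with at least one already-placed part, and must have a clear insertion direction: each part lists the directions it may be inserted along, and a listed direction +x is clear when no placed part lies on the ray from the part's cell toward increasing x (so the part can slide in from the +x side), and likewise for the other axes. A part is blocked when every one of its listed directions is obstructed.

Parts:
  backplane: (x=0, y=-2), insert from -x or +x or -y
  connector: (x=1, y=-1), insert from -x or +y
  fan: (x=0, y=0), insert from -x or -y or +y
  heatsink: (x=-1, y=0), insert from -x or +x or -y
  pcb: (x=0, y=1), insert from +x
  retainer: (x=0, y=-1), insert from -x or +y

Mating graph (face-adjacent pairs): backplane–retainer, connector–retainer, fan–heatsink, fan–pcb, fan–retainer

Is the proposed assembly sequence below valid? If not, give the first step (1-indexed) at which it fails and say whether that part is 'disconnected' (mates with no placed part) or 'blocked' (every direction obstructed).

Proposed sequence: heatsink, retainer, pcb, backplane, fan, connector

Invalid at step 2 (disconnected)

1. heatsink@(-1, 0) [-x clear] — {heatsink}
2. retainer@(0, -1) — no placed neighbour ⇒ disconnected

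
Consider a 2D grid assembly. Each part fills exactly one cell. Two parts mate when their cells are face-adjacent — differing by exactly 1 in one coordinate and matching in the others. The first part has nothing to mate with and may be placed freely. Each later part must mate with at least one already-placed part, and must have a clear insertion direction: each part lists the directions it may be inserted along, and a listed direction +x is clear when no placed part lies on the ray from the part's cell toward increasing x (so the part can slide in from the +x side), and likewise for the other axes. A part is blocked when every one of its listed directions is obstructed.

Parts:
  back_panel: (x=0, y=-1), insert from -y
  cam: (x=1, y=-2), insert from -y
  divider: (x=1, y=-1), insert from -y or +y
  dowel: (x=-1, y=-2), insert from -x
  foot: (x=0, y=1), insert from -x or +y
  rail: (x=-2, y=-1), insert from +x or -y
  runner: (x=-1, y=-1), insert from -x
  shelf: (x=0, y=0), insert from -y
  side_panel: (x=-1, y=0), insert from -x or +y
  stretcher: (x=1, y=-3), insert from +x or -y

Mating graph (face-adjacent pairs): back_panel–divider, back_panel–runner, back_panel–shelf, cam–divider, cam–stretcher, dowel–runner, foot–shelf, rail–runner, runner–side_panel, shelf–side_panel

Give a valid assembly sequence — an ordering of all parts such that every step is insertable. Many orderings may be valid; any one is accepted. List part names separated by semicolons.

dowel; runner; rail; side_panel; shelf; back_panel; divider; cam; stretcher; foot

1. dowel@(-1, -2) [-x clear] — {dowel}
2. runner@(-1, -1) [-x clear] — {dowel, runner}
3. rail@(-2, -1) [-y clear] — {dowel, rail, runner}
4. side_panel@(-1, 0) [-x clear] — {dowel, rail, runner, side_panel}
5. shelf@(0, 0) [-y clear] — {dowel, rail, runner, shelf, side_panel}
6. back_panel@(0, -1) [-y clear] — {back_panel, dowel, rail, runner, shelf, side_panel}
7. divider@(1, -1) [-y clear] — {back_panel, divider, dowel, rail, runner, shelf, side_panel}
8. cam@(1, -2) [-y clear] — {back_panel, cam, divider, dowel, rail, runner, shelf, side_panel}
9. stretcher@(1, -3) [+x clear] — {back_panel, cam, divider, dowel, rail, runner, shelf, side_panel, stretcher}
10. foot@(0, 1) [-x clear] — {back_panel, cam, divider, dowel, foot, rail, runner, shelf, side_panel, stretcher}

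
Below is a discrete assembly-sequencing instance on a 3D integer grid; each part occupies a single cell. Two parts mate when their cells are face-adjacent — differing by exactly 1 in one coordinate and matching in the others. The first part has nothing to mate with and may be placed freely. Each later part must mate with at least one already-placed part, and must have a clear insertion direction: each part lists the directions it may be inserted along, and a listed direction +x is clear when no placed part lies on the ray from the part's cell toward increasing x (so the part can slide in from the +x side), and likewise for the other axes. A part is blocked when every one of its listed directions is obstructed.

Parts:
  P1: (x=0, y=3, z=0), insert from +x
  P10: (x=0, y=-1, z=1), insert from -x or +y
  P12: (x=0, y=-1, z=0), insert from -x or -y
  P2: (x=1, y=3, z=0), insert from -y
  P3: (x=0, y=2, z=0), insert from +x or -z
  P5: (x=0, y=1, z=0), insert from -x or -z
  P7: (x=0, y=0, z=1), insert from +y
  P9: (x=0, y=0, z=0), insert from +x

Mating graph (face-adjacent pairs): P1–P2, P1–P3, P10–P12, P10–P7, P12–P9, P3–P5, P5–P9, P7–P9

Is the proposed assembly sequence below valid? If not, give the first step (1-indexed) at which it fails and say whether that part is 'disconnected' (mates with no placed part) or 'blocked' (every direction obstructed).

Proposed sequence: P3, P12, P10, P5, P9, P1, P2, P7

Invalid at step 2 (disconnected)

1. P3@(0, 2, 0) [+x clear] — {P3}
2. P12@(0, -1, 0) — no placed neighbour ⇒ disconnected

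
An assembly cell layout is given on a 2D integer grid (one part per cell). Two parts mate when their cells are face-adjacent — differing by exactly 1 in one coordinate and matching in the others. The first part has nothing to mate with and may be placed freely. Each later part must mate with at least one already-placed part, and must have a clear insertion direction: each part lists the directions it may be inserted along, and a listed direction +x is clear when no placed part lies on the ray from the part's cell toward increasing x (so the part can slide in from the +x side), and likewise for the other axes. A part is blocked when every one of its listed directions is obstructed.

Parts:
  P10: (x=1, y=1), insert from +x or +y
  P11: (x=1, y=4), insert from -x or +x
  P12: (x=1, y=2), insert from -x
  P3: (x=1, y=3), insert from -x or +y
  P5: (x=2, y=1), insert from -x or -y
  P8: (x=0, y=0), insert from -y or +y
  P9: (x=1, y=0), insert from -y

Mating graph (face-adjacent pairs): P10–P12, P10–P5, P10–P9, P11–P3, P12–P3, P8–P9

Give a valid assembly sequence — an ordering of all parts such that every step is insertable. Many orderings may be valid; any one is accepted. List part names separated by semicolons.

P11; P3; P12; P10; P5; P9; P8

1. P11@(1, 4) [-x clear] — {P11}
2. P3@(1, 3) [-x clear] — {P11, P3}
3. P12@(1, 2) [-x clear] — {P11, P12, P3}
4. P10@(1, 1) [+x clear] — {P10, P11, P12, P3}
5. P5@(2, 1) [-y clear] — {P10, P11, P12, P3, P5}
6. P9@(1, 0) [-y clear] — {P10, P11, P12, P3, P5, P9}
7. P8@(0, 0) [-y clear] — {P10, P11, P12, P3, P5, P8, P9}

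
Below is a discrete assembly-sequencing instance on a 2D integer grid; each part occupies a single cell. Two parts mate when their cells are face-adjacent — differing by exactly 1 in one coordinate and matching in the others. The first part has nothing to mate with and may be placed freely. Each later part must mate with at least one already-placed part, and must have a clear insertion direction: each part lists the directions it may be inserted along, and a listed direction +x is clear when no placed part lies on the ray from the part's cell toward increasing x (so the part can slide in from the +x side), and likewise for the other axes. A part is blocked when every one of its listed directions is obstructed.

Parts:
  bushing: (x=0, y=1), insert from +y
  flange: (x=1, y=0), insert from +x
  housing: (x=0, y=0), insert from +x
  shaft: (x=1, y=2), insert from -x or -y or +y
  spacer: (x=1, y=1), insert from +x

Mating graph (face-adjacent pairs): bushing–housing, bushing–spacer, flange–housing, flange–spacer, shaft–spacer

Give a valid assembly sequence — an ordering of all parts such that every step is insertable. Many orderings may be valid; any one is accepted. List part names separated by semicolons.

1. shaft@(1, 2) [-x clear] — {shaft}
2. spacer@(1, 1) [+x clear] — {shaft, spacer}
3. bushing@(0, 1) [+y clear] — {bushing, shaft, spacer}
4. housing@(0, 0) [+x clear] — {bushing, housing, shaft, spacer}
5. flange@(1, 0) [+x clear] — {bushing, flange, housing, shaft, spacer}

shaft; spacer; bushing; housing; flange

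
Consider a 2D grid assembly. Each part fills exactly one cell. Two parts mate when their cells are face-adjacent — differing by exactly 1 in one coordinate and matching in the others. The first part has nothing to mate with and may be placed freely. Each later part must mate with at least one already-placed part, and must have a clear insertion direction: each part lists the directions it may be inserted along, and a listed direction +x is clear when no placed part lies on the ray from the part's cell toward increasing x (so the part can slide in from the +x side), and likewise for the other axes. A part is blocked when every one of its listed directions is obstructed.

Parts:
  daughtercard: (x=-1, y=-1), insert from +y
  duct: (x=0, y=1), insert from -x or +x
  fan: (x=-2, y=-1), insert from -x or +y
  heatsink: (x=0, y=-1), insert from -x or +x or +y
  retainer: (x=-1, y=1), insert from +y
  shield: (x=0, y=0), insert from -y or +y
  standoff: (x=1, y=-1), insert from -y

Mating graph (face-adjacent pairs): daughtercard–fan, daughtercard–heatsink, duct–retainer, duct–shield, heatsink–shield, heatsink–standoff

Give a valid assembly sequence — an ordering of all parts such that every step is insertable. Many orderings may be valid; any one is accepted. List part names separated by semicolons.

1. standoff@(1, -1) [-y clear] — {standoff}
2. heatsink@(0, -1) [-x clear] — {heatsink, standoff}
3. daughtercard@(-1, -1) [+y clear] — {daughtercard, heatsink, standoff}
4. fan@(-2, -1) [-x clear] — {daughtercard, fan, heatsink, standoff}
5. shield@(0, 0) [+y clear] — {daughtercard, fan, heatsink, shield, standoff}
6. duct@(0, 1) [-x clear] — {daughtercard, duct, fan, heatsink, shield, standoff}
7. retainer@(-1, 1) [+y clear] — {daughtercard, duct, fan, heatsink, retainer, shield, standoff}

standoff; heatsink; daughtercard; fan; shield; duct; retainer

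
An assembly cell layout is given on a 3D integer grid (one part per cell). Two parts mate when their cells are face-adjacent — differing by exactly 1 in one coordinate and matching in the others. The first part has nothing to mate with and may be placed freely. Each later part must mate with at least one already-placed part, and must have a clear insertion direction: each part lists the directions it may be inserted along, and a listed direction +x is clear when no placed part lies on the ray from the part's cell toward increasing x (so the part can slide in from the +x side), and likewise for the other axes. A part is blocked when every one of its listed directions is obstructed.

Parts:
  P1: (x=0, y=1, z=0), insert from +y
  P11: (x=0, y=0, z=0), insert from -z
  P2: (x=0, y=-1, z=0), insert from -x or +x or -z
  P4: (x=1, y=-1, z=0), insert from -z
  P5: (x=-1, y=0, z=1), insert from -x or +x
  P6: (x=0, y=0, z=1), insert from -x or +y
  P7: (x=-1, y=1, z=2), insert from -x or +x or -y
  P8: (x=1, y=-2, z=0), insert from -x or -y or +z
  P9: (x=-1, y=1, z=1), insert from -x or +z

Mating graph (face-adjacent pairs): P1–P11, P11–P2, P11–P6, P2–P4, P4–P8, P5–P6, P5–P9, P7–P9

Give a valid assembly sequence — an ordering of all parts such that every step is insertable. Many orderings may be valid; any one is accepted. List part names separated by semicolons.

1. P11@(0, 0, 0) [-z clear] — {P11}
2. P2@(0, -1, 0) [-x clear] — {P11, P2}
3. P6@(0, 0, 1) [-x clear] — {P11, P2, P6}
4. P5@(-1, 0, 1) [-x clear] — {P11, P2, P5, P6}
5. P9@(-1, 1, 1) [-x clear] — {P11, P2, P5, P6, P9}
6. P4@(1, -1, 0) [-z clear] — {P11, P2, P4, P5, P6, P9}
7. P8@(1, -2, 0) [-x clear] — {P11, P2, P4, P5, P6, P8, P9}
8. P1@(0, 1, 0) [+y clear] — {P1, P11, P2, P4, P5, P6, P8, P9}
9. P7@(-1, 1, 2) [-x clear] — {P1, P11, P2, P4, P5, P6, P7, P8, P9}

P11; P2; P6; P5; P9; P4; P8; P1; P7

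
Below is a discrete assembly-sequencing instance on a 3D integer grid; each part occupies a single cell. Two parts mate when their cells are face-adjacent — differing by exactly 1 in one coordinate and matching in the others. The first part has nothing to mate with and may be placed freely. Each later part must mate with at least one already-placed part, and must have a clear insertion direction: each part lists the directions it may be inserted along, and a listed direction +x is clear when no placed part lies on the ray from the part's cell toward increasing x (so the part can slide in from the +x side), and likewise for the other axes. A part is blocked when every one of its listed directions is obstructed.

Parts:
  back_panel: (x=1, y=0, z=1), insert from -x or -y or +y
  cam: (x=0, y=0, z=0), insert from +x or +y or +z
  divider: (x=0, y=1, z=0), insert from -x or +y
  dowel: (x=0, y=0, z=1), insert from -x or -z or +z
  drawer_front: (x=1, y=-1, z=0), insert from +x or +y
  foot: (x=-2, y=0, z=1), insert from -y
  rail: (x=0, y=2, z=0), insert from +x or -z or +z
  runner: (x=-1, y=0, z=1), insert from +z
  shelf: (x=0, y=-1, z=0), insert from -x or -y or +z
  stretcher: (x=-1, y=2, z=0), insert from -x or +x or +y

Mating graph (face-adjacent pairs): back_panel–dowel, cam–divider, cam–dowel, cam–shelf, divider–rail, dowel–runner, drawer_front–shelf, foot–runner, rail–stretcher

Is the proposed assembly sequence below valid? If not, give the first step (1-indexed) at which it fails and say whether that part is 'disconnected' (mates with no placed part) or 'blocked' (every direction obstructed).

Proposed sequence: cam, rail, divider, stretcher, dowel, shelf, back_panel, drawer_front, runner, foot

1. cam@(0, 0, 0) [+x clear] — {cam}
2. rail@(0, 2, 0) — no placed neighbour ⇒ disconnected

Invalid at step 2 (disconnected)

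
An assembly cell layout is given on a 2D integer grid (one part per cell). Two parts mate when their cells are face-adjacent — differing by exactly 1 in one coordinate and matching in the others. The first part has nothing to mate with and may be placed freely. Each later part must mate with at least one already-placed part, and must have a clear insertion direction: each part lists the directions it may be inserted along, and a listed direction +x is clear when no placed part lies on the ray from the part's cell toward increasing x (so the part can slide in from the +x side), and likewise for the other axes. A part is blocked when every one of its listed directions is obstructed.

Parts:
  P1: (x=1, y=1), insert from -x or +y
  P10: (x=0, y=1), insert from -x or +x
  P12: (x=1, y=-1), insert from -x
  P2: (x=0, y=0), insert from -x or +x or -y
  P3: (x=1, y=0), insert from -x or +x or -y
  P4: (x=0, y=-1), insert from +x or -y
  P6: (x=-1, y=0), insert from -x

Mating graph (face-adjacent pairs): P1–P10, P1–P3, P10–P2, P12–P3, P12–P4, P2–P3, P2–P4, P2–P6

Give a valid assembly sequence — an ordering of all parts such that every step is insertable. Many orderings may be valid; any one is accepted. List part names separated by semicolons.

P6; P2; P10; P1; P3; P12; P4

1. P6@(-1, 0) [-x clear] — {P6}
2. P2@(0, 0) [+x clear] — {P2, P6}
3. P10@(0, 1) [-x clear] — {P10, P2, P6}
4. P1@(1, 1) [+y clear] — {P1, P10, P2, P6}
5. P3@(1, 0) [+x clear] — {P1, P10, P2, P3, P6}
6. P12@(1, -1) [-x clear] — {P1, P10, P12, P2, P3, P6}
7. P4@(0, -1) [-y clear] — {P1, P10, P12, P2, P3, P4, P6}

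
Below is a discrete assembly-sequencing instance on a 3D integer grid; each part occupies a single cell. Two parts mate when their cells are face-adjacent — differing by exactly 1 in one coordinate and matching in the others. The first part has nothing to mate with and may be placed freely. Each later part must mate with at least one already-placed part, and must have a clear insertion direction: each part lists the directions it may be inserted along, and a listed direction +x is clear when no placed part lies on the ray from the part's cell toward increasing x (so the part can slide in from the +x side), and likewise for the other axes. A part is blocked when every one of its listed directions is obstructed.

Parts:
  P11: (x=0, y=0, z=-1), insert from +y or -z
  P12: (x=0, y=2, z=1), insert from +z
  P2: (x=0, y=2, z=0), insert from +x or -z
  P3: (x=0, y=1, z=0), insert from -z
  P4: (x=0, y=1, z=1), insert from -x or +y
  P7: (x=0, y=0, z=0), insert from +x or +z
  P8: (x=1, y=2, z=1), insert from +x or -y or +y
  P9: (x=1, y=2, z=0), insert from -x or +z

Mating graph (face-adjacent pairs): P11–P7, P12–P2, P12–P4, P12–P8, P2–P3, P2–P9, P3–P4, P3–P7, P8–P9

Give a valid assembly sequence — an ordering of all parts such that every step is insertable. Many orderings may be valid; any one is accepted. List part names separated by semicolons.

P7; P3; P4; P12; P8; P9; P11; P2

1. P7@(0, 0, 0) [+x clear] — {P7}
2. P3@(0, 1, 0) [-z clear] — {P3, P7}
3. P4@(0, 1, 1) [-x clear] — {P3, P4, P7}
4. P12@(0, 2, 1) [+z clear] — {P12, P3, P4, P7}
5. P8@(1, 2, 1) [+x clear] — {P12, P3, P4, P7, P8}
6. P9@(1, 2, 0) [-x clear] — {P12, P3, P4, P7, P8, P9}
7. P11@(0, 0, -1) [+y clear] — {P11, P12, P3, P4, P7, P8, P9}
8. P2@(0, 2, 0) [-z clear] — {P11, P12, P2, P3, P4, P7, P8, P9}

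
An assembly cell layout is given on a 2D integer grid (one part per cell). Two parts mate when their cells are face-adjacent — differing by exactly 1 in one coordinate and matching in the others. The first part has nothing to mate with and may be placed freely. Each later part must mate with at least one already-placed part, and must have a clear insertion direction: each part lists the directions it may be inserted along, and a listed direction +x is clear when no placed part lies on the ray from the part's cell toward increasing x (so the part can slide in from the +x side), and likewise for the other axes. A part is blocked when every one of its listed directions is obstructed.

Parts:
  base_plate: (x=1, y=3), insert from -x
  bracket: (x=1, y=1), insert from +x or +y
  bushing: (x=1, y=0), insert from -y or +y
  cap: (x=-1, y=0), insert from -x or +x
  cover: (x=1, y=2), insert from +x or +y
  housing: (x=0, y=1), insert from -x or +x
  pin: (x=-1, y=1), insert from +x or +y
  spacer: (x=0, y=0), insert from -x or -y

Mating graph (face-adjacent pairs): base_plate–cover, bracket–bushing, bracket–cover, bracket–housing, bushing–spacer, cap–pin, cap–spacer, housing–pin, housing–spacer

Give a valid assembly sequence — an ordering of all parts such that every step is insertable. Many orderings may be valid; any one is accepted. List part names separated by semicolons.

1. spacer@(0, 0) [-x clear] — {spacer}
2. bushing@(1, 0) [-y clear] — {bushing, spacer}
3. bracket@(1, 1) [+x clear] — {bracket, bushing, spacer}
4. cap@(-1, 0) [-x clear] — {bracket, bushing, cap, spacer}
5. cover@(1, 2) [+x clear] — {bracket, bushing, cap, cover, spacer}
6. base_plate@(1, 3) [-x clear] — {base_plate, bracket, bushing, cap, cover, spacer}
7. housing@(0, 1) [-x clear] — {base_plate, bracket, bushing, cap, cover, housing, spacer}
8. pin@(-1, 1) [+y clear] — {base_plate, bracket, bushing, cap, cover, housing, pin, spacer}

spacer; bushing; bracket; cap; cover; base_plate; housing; pin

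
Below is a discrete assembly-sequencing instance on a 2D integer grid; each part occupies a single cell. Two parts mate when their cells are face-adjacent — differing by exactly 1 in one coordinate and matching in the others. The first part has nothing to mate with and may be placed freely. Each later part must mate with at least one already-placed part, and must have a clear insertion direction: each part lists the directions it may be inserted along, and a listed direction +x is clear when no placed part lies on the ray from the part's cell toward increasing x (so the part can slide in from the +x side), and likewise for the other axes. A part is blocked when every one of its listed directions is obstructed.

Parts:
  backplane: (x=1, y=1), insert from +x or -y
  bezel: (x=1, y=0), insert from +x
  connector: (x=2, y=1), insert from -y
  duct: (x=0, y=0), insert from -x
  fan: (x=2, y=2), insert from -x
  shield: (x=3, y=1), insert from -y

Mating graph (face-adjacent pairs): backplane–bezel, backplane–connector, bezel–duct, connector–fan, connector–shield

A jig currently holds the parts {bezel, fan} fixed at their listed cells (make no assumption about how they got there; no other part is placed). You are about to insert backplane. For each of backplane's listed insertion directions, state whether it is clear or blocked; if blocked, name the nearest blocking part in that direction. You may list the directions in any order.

+x: ray from backplane(1, 1) has no placed part ⇒ clear
-y: nearest on ray is bezel@(1, 0) ⇒ blocked

+x: clear; -y: blocked by bezel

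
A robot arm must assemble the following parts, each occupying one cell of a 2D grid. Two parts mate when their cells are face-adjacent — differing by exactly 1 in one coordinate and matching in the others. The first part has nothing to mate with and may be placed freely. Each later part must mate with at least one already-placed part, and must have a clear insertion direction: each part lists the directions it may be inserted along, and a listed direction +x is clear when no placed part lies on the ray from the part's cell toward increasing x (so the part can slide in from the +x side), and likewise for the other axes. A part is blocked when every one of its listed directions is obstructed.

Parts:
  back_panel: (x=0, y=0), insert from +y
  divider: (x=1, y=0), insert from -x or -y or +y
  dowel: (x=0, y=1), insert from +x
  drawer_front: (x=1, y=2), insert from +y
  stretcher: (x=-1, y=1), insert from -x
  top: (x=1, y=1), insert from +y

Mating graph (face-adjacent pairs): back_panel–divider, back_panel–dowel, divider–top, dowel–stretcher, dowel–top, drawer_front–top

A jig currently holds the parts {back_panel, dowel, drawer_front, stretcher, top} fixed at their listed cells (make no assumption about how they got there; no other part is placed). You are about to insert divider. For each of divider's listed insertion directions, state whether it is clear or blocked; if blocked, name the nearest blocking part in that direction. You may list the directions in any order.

-x: nearest on ray is back_panel@(0, 0) ⇒ blocked
-y: ray from divider(1, 0) has no placed part ⇒ clear
+y: nearest on ray is top@(1, 1) ⇒ blocked

+y: blocked by top; -x: blocked by back_panel; -y: clear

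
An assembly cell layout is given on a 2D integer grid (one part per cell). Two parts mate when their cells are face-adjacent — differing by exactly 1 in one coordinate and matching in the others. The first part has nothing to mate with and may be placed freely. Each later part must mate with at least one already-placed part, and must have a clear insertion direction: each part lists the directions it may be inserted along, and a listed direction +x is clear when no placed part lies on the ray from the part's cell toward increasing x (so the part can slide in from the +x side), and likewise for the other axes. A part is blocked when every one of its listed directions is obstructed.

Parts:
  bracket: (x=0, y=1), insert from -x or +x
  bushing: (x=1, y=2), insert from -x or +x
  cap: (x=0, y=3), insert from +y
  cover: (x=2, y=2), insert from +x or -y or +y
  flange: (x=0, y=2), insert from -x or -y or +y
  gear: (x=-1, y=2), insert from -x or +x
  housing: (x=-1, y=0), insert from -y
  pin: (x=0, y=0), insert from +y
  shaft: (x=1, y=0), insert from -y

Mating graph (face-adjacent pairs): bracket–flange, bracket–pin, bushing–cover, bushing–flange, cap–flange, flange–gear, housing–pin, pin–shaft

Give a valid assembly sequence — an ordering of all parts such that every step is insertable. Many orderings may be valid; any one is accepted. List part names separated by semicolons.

1. shaft@(1, 0) [-y clear] — {shaft}
2. pin@(0, 0) [+y clear] — {pin, shaft}
3. housing@(-1, 0) [-y clear] — {housing, pin, shaft}
4. bracket@(0, 1) [-x clear] — {bracket, housing, pin, shaft}
5. flange@(0, 2) [-x clear] — {bracket, flange, housing, pin, shaft}
6. bushing@(1, 2) [+x clear] — {bracket, bushing, flange, housing, pin, shaft}
7. cover@(2, 2) [+x clear] — {bracket, bushing, cover, flange, housing, pin, shaft}
8. gear@(-1, 2) [-x clear] — {bracket, bushing, cover, flange, gear, housing, pin, shaft}
9. cap@(0, 3) [+y clear] — {bracket, bushing, cap, cover, flange, gear, housing, pin, shaft}

shaft; pin; housing; bracket; flange; bushing; cover; gear; cap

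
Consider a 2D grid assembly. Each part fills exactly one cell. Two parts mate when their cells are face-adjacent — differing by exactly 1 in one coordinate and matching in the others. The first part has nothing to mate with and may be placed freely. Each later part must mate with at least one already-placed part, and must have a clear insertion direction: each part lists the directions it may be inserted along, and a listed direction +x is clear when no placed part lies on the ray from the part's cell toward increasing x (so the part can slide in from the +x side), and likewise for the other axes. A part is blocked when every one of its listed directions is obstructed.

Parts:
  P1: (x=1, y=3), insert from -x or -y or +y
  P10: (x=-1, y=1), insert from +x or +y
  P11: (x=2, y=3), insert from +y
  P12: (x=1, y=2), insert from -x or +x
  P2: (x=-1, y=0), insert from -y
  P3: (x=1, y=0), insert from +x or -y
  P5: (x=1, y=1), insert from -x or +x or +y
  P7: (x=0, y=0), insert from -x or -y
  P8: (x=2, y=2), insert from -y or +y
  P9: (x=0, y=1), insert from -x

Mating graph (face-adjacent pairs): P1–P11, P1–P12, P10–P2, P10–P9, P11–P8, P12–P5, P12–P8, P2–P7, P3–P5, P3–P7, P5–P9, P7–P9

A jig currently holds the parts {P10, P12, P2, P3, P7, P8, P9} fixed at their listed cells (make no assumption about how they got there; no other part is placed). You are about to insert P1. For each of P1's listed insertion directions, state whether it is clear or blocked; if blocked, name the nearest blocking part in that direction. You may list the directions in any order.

-x: ray from P1(1, 3) has no placed part ⇒ clear
-y: nearest on ray is P12@(1, 2) ⇒ blocked
+y: ray from P1(1, 3) has no placed part ⇒ clear

+y: clear; -x: clear; -y: blocked by P12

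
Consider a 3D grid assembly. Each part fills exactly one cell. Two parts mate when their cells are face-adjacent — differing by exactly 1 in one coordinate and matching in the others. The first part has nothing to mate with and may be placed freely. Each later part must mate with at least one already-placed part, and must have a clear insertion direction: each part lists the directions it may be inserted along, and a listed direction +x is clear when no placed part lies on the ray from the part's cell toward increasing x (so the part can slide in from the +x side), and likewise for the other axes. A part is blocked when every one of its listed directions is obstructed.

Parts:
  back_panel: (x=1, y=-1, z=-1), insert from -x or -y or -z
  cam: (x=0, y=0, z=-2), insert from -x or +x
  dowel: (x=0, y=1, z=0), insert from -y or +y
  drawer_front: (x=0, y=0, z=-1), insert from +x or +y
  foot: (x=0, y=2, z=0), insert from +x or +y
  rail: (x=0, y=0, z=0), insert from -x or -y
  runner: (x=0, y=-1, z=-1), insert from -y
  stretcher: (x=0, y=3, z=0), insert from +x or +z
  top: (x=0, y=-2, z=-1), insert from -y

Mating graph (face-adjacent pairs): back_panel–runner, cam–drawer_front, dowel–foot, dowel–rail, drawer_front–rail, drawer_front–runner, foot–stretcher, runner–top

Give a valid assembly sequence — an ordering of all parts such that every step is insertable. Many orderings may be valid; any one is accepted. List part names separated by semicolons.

1. runner@(0, -1, -1) [-y clear] — {runner}
2. back_panel@(1, -1, -1) [-y clear] — {back_panel, runner}
3. top@(0, -2, -1) [-y clear] — {back_panel, runner, top}
4. drawer_front@(0, 0, -1) [+x clear] — {back_panel, drawer_front, runner, top}
5. cam@(0, 0, -2) [-x clear] — {back_panel, cam, drawer_front, runner, top}
6. rail@(0, 0, 0) [-x clear] — {back_panel, cam, drawer_front, rail, runner, top}
7. dowel@(0, 1, 0) [+y clear] — {back_panel, cam, dowel, drawer_front, rail, runner, top}
8. foot@(0, 2, 0) [+x clear] — {back_panel, cam, dowel, drawer_front, foot, rail, runner, top}
9. stretcher@(0, 3, 0) [+x clear] — {back_panel, cam, dowel, drawer_front, foot, rail, runner, stretcher, top}

runner; back_panel; top; drawer_front; cam; rail; dowel; foot; stretcher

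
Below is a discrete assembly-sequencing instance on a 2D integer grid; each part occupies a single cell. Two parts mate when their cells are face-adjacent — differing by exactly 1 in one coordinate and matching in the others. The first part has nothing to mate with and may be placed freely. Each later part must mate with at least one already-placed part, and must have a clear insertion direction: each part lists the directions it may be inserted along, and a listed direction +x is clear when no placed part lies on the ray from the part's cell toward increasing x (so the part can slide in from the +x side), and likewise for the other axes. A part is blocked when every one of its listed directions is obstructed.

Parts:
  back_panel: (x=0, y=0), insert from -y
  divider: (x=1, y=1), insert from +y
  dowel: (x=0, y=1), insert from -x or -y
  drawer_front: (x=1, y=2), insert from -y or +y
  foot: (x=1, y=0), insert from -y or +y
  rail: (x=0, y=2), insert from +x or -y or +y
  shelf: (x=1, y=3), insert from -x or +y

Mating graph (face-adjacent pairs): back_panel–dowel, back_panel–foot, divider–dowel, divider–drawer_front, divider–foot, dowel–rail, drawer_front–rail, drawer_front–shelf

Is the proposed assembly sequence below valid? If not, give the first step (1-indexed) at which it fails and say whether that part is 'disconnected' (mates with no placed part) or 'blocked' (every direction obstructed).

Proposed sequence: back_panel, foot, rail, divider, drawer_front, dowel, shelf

Invalid at step 3 (disconnected)

1. back_panel@(0, 0) [-y clear] — {back_panel}
2. foot@(1, 0) [-y clear] — {back_panel, foot}
3. rail@(0, 2) — no placed neighbour ⇒ disconnected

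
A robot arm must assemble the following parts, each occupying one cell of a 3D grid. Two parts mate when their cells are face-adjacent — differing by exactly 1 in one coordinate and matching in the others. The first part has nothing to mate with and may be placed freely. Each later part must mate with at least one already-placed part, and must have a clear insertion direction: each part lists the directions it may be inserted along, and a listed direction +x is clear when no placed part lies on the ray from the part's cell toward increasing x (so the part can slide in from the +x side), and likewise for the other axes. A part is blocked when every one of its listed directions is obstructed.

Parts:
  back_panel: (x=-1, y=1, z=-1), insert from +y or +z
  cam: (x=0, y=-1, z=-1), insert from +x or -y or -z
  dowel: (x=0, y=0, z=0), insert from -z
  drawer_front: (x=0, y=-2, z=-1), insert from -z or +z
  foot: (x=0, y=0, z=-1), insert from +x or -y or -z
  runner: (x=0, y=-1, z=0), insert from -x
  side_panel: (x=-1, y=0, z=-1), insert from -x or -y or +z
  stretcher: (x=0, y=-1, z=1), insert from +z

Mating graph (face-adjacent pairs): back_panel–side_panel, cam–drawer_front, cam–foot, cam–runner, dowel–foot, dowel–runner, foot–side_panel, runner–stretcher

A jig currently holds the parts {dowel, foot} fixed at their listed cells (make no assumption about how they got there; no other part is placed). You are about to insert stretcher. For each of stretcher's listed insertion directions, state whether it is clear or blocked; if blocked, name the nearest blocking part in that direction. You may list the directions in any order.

+z: clear

+z: ray from stretcher(0, -1, 1) has no placed part ⇒ clear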